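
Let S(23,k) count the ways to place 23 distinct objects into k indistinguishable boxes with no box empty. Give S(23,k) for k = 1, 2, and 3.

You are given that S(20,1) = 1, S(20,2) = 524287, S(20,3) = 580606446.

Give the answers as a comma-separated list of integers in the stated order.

1, 4194303, 15686335501

i=21: T(21,1)=0+1·1=1 | T(21,2)=1+2·524287=1048575 | T(21,3)=524287+3·580606446=1742343625
i=22: T(22,1)=0+1·1=1 | T(22,2)=1+2·1048575=2097151 | T(22,3)=1048575+3·1742343625=5228079450
i=23: T(23,1)=0+1·1=1 | T(23,2)=1+2·2097151=4194303 | T(23,3)=2097151+3·5228079450=15686335501
Read S(23,1) = 1, S(23,2) = 4194303, S(23,3) = 15686335501.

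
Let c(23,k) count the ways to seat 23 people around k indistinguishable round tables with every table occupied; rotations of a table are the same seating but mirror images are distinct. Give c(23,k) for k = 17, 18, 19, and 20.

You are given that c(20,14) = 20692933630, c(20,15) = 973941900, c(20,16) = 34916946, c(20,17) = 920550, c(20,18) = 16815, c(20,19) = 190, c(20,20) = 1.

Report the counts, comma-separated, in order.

i=21: T(21,15)=20692933630+20·973941900=40171771630 | T(21,16)=973941900+20·34916946=1672280820 | T(21,17)=34916946+20·920550=53327946 | T(21,18)=920550+20·16815=1256850 | T(21,19)=16815+20·190=20615 | T(21,20)=190+20·1=210
i=22: T(22,16)=40171771630+21·1672280820=75289668850 | T(22,17)=1672280820+21·53327946=2792167686 | T(22,18)=53327946+21·1256850=79721796 | T(22,19)=1256850+21·20615=1689765 | T(22,20)=20615+21·210=25025
i=23: T(23,17)=75289668850+22·2792167686=136717357942 | T(23,18)=2792167686+22·79721796=4546047198 | T(23,19)=79721796+22·1689765=116896626 | T(23,20)=1689765+22·25025=2240315
Read c(23,17) = 136717357942, c(23,18) = 4546047198, c(23,19) = 116896626, c(23,20) = 2240315.

136717357942, 4546047198, 116896626, 2240315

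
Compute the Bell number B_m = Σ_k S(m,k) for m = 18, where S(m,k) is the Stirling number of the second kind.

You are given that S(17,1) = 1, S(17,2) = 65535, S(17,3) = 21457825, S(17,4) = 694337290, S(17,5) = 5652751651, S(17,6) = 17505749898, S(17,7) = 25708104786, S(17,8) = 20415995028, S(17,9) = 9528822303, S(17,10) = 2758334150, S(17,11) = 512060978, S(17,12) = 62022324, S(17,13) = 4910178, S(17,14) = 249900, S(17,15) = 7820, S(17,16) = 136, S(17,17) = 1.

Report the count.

r18: T_18,1=1×1+0=1; T_18,2=2×65535+1=131071; T_18,3=3×21457825+65535=64439010; T_18,4=4×694337290+21457825=2798806985; T_18,5=5×5652751651+694337290=28958095545; T_18,6=6×17505749898+5652751651=110687251039; T_18,7=7×25708104786+17505749898=197462483400; T_18,8=8×20415995028+25708104786=189036065010; T_18,9=9×9528822303+20415995028=106175395755; T_18,10=10×2758334150+9528822303=37112163803; T_18,11=11×512060978+2758334150=8391004908; T_18,12=12×62022324+512060978=1256328866; T_18,13=13×4910178+62022324=125854638; T_18,14=14×249900+4910178=8408778; T_18,15=15×7820+249900=367200; T_18,16=16×136+7820=9996; T_18,17=17×1+136=153; T_18,18=18×0+1=1
B_18 = ΣS(18,k) = 1+131071+64439010+2798806985+28958095545+110687251039+197462483400+189036065010+106175395755+37112163803+8391004908+1256328866+125854638+8408778+367200+9996+153+1 = 682076806159

682076806159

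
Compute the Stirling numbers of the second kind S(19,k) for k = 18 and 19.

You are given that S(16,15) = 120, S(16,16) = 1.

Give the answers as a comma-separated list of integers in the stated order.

171, 1

row 17: T[17][16]=16·1+120=136  T[17][17]=17·0+1=1
row 18: T[18][17]=17·1+136=153  T[18][18]=18·0+1=1
row 19: T[19][18]=18·1+153=171  T[19][19]=19·0+1=1
Read S(19,18) = 171, S(19,19) = 1.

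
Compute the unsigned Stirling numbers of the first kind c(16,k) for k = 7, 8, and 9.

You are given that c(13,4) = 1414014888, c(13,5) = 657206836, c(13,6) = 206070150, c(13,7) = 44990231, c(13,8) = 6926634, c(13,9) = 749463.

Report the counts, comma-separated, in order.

272803210680, 54631129553, 8207628000

[14] T[14,5]:13*657206836+1414014888=9957703756 · T[14,6]:13*206070150+657206836=3336118786 · T[14,7]:13*44990231+206070150=790943153 · T[14,8]:13*6926634+44990231=135036473 · T[14,9]:13*749463+6926634=16669653
[15] T[15,6]:14*3336118786+9957703756=56663366760 · T[15,7]:14*790943153+3336118786=14409322928 · T[15,8]:14*135036473+790943153=2681453775 · T[15,9]:14*16669653+135036473=368411615
[16] T[16,7]:15*14409322928+56663366760=272803210680 · T[16,8]:15*2681453775+14409322928=54631129553 · T[16,9]:15*368411615+2681453775=8207628000
Read c(16,7) = 272803210680, c(16,8) = 54631129553, c(16,9) = 8207628000.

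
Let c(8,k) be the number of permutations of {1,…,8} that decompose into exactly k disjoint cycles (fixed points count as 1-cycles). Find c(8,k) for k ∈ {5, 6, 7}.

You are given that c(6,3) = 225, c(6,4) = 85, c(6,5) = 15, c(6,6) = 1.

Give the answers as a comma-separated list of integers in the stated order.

[7] T[7,4]:6*85+225=735 · T[7,5]:6*15+85=175 · T[7,6]:6*1+15=21 · T[7,7]:6*0+1=1
[8] T[8,5]:7*175+735=1960 · T[8,6]:7*21+175=322 · T[8,7]:7*1+21=28
Read c(8,5) = 1960, c(8,6) = 322, c(8,7) = 28.

1960, 322, 28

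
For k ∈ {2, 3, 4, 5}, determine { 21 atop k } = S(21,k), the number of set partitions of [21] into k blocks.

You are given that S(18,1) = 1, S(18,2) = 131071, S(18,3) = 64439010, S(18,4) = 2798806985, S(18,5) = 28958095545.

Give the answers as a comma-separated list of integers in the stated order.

1048575, 1742343625, 181509070050, 3791262568401

i=19: T(19,1)=0+1·1=1 | T(19,2)=1+2·131071=262143 | T(19,3)=131071+3·64439010=193448101 | T(19,4)=64439010+4·2798806985=11259666950 | T(19,5)=2798806985+5·28958095545=147589284710
i=20: T(20,1)=0+1·1=1 | T(20,2)=1+2·262143=524287 | T(20,3)=262143+3·193448101=580606446 | T(20,4)=193448101+4·11259666950=45232115901 | T(20,5)=11259666950+5·147589284710=749206090500
i=21: T(21,2)=1+2·524287=1048575 | T(21,3)=524287+3·580606446=1742343625 | T(21,4)=580606446+4·45232115901=181509070050 | T(21,5)=45232115901+5·749206090500=3791262568401
Read S(21,2) = 1048575, S(21,3) = 1742343625, S(21,4) = 181509070050, S(21,5) = 3791262568401.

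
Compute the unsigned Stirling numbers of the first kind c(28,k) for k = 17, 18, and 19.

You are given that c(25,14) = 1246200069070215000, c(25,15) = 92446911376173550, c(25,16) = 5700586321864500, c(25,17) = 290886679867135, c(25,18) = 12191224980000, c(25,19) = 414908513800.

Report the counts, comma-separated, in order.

25117208862499312650, 1340675942971287195, 60383004803151030

i=26: T(26,15)=1246200069070215000+25·92446911376173550=3557372853474553750 | T(26,16)=92446911376173550+25·5700586321864500=234961569422786050 | T(26,17)=5700586321864500+25·290886679867135=12972753318542875 | T(26,18)=290886679867135+25·12191224980000=595667304367135 | T(26,19)=12191224980000+25·414908513800=22563937825000
i=27: T(27,16)=3557372853474553750+26·234961569422786050=9666373658466991050 | T(27,17)=234961569422786050+26·12972753318542875=572253155704900800 | T(27,18)=12972753318542875+26·595667304367135=28460103232088385 | T(27,19)=595667304367135+26·22563937825000=1182329687817135
i=28: T(28,17)=9666373658466991050+27·572253155704900800=25117208862499312650 | T(28,18)=572253155704900800+27·28460103232088385=1340675942971287195 | T(28,19)=28460103232088385+27·1182329687817135=60383004803151030
Read c(28,17) = 25117208862499312650, c(28,18) = 1340675942971287195, c(28,19) = 60383004803151030.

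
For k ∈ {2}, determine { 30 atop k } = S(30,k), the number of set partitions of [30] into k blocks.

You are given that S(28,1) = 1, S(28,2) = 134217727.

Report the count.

536870911

i=29: T(29,1)=0+1·1=1 | T(29,2)=1+2·134217727=268435455
i=30: T(30,2)=1+2·268435455=536870911
Read S(30,2) = 536870911.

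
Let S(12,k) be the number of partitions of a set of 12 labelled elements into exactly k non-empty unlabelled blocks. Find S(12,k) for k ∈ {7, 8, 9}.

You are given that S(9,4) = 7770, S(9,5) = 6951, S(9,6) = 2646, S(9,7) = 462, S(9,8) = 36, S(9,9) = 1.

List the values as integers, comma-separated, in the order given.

627396, 159027, 22275

row 10: T[10][5]=5·6951+7770=42525  T[10][6]=6·2646+6951=22827  T[10][7]=7·462+2646=5880  T[10][8]=8·36+462=750  T[10][9]=9·1+36=45
row 11: T[11][6]=6·22827+42525=179487  T[11][7]=7·5880+22827=63987  T[11][8]=8·750+5880=11880  T[11][9]=9·45+750=1155
row 12: T[12][7]=7·63987+179487=627396  T[12][8]=8·11880+63987=159027  T[12][9]=9·1155+11880=22275
Read S(12,7) = 627396, S(12,8) = 159027, S(12,9) = 22275.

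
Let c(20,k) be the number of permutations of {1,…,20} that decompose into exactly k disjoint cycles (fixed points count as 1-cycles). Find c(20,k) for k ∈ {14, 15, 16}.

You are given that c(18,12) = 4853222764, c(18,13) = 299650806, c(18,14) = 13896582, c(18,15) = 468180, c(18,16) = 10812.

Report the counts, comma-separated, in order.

20692933630, 973941900, 34916946

r19: T_19,13=18×299650806+4853222764=10246937272; T_19,14=18×13896582+299650806=549789282; T_19,15=18×468180+13896582=22323822; T_19,16=18×10812+468180=662796
r20: T_20,14=19×549789282+10246937272=20692933630; T_20,15=19×22323822+549789282=973941900; T_20,16=19×662796+22323822=34916946
Read c(20,14) = 20692933630, c(20,15) = 973941900, c(20,16) = 34916946.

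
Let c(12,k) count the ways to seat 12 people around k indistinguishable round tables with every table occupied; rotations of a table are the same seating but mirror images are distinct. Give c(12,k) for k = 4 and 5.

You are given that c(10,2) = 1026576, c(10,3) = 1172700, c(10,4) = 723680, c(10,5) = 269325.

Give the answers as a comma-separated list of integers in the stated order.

105258076, 45995730

r11: T_11,3=10×1172700+1026576=12753576; T_11,4=10×723680+1172700=8409500; T_11,5=10×269325+723680=3416930
r12: T_12,4=11×8409500+12753576=105258076; T_12,5=11×3416930+8409500=45995730
Read c(12,4) = 105258076, c(12,5) = 45995730.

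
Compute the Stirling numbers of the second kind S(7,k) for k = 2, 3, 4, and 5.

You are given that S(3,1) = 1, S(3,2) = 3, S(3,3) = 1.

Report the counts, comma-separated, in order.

63, 301, 350, 140

row 4: T[4][1]=1·1+0=1  T[4][2]=2·3+1=7  T[4][3]=3·1+3=6  T[4][4]=4·0+1=1
row 5: T[5][1]=1·1+0=1  T[5][2]=2·7+1=15  T[5][3]=3·6+7=25  T[5][4]=4·1+6=10  T[5][5]=5·0+1=1
row 6: T[6][1]=1·1+0=1  T[6][2]=2·15+1=31  T[6][3]=3·25+15=90  T[6][4]=4·10+25=65  T[6][5]=5·1+10=15
row 7: T[7][2]=2·31+1=63  T[7][3]=3·90+31=301  T[7][4]=4·65+90=350  T[7][5]=5·15+65=140
Read S(7,2) = 63, S(7,3) = 301, S(7,4) = 350, S(7,5) = 140.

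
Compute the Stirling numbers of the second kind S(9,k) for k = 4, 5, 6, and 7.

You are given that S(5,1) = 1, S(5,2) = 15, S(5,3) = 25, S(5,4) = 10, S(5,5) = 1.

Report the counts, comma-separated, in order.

@6  (6,1):1·1+0→1, (6,2):15·2+1→31, (6,3):25·3+15→90, (6,4):10·4+25→65, (6,5):1·5+10→15, (6,6):0·6+1→1
@7  (7,2):31·2+1→63, (7,3):90·3+31→301, (7,4):65·4+90→350, (7,5):15·5+65→140, (7,6):1·6+15→21, (7,7):0·7+1→1
@8  (8,3):301·3+63→966, (8,4):350·4+301→1701, (8,5):140·5+350→1050, (8,6):21·6+140→266, (8,7):1·7+21→28
@9  (9,4):1701·4+966→7770, (9,5):1050·5+1701→6951, (9,6):266·6+1050→2646, (9,7):28·7+266→462
Read S(9,4) = 7770, S(9,5) = 6951, S(9,6) = 2646, S(9,7) = 462.

7770, 6951, 2646, 462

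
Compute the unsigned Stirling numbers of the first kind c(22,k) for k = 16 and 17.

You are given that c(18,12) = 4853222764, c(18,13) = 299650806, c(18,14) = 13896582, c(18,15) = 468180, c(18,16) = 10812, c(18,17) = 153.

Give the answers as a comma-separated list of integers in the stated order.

75289668850, 2792167686

r19: T_19,13=18×299650806+4853222764=10246937272; T_19,14=18×13896582+299650806=549789282; T_19,15=18×468180+13896582=22323822; T_19,16=18×10812+468180=662796; T_19,17=18×153+10812=13566
r20: T_20,14=19×549789282+10246937272=20692933630; T_20,15=19×22323822+549789282=973941900; T_20,16=19×662796+22323822=34916946; T_20,17=19×13566+662796=920550
r21: T_21,15=20×973941900+20692933630=40171771630; T_21,16=20×34916946+973941900=1672280820; T_21,17=20×920550+34916946=53327946
r22: T_22,16=21×1672280820+40171771630=75289668850; T_22,17=21×53327946+1672280820=2792167686
Read c(22,16) = 75289668850, c(22,17) = 2792167686.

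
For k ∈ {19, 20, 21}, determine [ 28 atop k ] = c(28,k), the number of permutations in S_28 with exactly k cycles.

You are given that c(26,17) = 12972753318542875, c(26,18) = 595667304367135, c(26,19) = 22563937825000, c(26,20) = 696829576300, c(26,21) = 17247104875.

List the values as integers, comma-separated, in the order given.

60383004803151030, 2280730371654735, 71603372991150

[27] T[27,18]:26*595667304367135+12972753318542875=28460103232088385 · T[27,19]:26*22563937825000+595667304367135=1182329687817135 · T[27,20]:26*696829576300+22563937825000=40681506808800 · T[27,21]:26*17247104875+696829576300=1145254303050
[28] T[28,19]:27*1182329687817135+28460103232088385=60383004803151030 · T[28,20]:27*40681506808800+1182329687817135=2280730371654735 · T[28,21]:27*1145254303050+40681506808800=71603372991150
Read c(28,19) = 60383004803151030, c(28,20) = 2280730371654735, c(28,21) = 71603372991150.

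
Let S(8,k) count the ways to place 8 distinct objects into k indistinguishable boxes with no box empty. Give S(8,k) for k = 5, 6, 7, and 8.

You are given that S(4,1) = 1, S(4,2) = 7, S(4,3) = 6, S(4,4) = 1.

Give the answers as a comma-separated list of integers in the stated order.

1050, 266, 28, 1

row 5: T[5][2]=2·7+1=15  T[5][3]=3·6+7=25  T[5][4]=4·1+6=10  T[5][5]=5·0+1=1
row 6: T[6][3]=3·25+15=90  T[6][4]=4·10+25=65  T[6][5]=5·1+10=15  T[6][6]=6·0+1=1
row 7: T[7][4]=4·65+90=350  T[7][5]=5·15+65=140  T[7][6]=6·1+15=21  T[7][7]=7·0+1=1
row 8: T[8][5]=5·140+350=1050  T[8][6]=6·21+140=266  T[8][7]=7·1+21=28  T[8][8]=8·0+1=1
Read S(8,5) = 1050, S(8,6) = 266, S(8,7) = 28, S(8,8) = 1.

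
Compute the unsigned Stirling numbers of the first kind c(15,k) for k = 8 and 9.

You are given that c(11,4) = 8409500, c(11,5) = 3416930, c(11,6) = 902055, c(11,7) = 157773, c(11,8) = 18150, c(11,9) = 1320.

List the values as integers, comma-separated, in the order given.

2681453775, 368411615

r12: T_12,5=11×3416930+8409500=45995730; T_12,6=11×902055+3416930=13339535; T_12,7=11×157773+902055=2637558; T_12,8=11×18150+157773=357423; T_12,9=11×1320+18150=32670
r13: T_13,6=12×13339535+45995730=206070150; T_13,7=12×2637558+13339535=44990231; T_13,8=12×357423+2637558=6926634; T_13,9=12×32670+357423=749463
r14: T_14,7=13×44990231+206070150=790943153; T_14,8=13×6926634+44990231=135036473; T_14,9=13×749463+6926634=16669653
r15: T_15,8=14×135036473+790943153=2681453775; T_15,9=14×16669653+135036473=368411615
Read c(15,8) = 2681453775, c(15,9) = 368411615.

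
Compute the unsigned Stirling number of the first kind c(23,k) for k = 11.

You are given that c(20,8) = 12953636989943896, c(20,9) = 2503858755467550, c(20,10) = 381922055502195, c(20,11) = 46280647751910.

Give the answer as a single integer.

1103230881185949736

i=21: T(21,9)=12953636989943896+20·2503858755467550=63030812099294896 | T(21,10)=2503858755467550+20·381922055502195=10142299865511450 | T(21,11)=381922055502195+20·46280647751910=1307535010540395
i=22: T(22,10)=63030812099294896+21·10142299865511450=276019109275035346 | T(22,11)=10142299865511450+21·1307535010540395=37600535086859745
i=23: T(23,11)=276019109275035346+22·37600535086859745=1103230881185949736
Read c(23,11) = 1103230881185949736.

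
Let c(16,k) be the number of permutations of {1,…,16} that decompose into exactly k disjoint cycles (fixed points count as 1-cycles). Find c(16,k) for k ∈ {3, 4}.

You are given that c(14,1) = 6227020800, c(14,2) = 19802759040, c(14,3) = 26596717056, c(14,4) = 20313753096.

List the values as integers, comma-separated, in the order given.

6165817614720, 5056995703824

@15  (15,2):19802759040·14+6227020800→283465647360, (15,3):26596717056·14+19802759040→392156797824, (15,4):20313753096·14+26596717056→310989260400
@16  (16,3):392156797824·15+283465647360→6165817614720, (16,4):310989260400·15+392156797824→5056995703824
Read c(16,3) = 6165817614720, c(16,4) = 5056995703824.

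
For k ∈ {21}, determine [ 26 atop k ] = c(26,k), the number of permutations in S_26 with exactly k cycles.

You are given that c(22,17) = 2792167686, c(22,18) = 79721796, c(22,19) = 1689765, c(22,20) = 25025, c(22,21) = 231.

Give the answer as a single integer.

17247104875

[23] T[23,18]:22*79721796+2792167686=4546047198 · T[23,19]:22*1689765+79721796=116896626 · T[23,20]:22*25025+1689765=2240315 · T[23,21]:22*231+25025=30107
[24] T[24,19]:23*116896626+4546047198=7234669596 · T[24,20]:23*2240315+116896626=168423871 · T[24,21]:23*30107+2240315=2932776
[25] T[25,20]:24*168423871+7234669596=11276842500 · T[25,21]:24*2932776+168423871=238810495
[26] T[26,21]:25*238810495+11276842500=17247104875
Read c(26,21) = 17247104875.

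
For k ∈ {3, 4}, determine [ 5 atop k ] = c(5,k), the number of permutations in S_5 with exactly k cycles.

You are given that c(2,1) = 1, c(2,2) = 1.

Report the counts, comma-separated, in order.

[3] T[3,1]:2*1+0=2 · T[3,2]:2*1+1=3 · T[3,3]:2*0+1=1
[4] T[4,2]:3*3+2=11 · T[4,3]:3*1+3=6 · T[4,4]:3*0+1=1
[5] T[5,3]:4*6+11=35 · T[5,4]:4*1+6=10
Read c(5,3) = 35, c(5,4) = 10.

35, 10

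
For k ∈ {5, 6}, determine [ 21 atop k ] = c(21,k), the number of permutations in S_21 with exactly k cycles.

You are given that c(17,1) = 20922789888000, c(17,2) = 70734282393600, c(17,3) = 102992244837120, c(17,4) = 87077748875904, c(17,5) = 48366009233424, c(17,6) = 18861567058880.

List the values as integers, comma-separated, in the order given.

[18] T[18,2]:17*70734282393600+20922789888000=1223405590579200 · T[18,3]:17*102992244837120+70734282393600=1821602444624640 · T[18,4]:17*87077748875904+102992244837120=1583313975727488 · T[18,5]:17*48366009233424+87077748875904=909299905844112 · T[18,6]:17*18861567058880+48366009233424=369012649234384
[19] T[19,3]:18*1821602444624640+1223405590579200=34012249593822720 · T[19,4]:18*1583313975727488+1821602444624640=30321254007719424 · T[19,5]:18*909299905844112+1583313975727488=17950712280921504 · T[19,6]:18*369012649234384+909299905844112=7551527592063024
[20] T[20,4]:19*30321254007719424+34012249593822720=610116075740491776 · T[20,5]:19*17950712280921504+30321254007719424=371384787345228000 · T[20,6]:19*7551527592063024+17950712280921504=161429736530118960
[21] T[21,5]:20*371384787345228000+610116075740491776=8037811822645051776 · T[21,6]:20*161429736530118960+371384787345228000=3599979517947607200
Read c(21,5) = 8037811822645051776, c(21,6) = 3599979517947607200.

8037811822645051776, 3599979517947607200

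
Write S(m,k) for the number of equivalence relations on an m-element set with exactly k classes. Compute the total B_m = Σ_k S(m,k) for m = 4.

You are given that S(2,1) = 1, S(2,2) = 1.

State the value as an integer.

@3  (3,1):1·1+0→1, (3,2):1·2+1→3, (3,3):0·3+1→1
@4  (4,1):1·1+0→1, (4,2):3·2+1→7, (4,3):1·3+3→6, (4,4):0·4+1→1
B_4 = ΣS(4,k) = 1+7+6+1 = 15

15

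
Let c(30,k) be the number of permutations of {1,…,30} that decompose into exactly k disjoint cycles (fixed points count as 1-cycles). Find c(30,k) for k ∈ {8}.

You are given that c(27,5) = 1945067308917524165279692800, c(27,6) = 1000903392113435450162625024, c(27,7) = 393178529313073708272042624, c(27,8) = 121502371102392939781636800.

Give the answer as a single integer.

3674201658710345201899117607040

row 28: T[28][6]=27·1000903392113435450162625024+1945067308917524165279692800=28969458895980281319670568448  T[28][7]=27·393178529313073708272042624+1000903392113435450162625024=11616723683566425573507775872  T[28][8]=27·121502371102392939781636800+393178529313073708272042624=3673742549077683082376236224
row 29: T[29][7]=28·11616723683566425573507775872+28969458895980281319670568448=354237722035840197377888292864  T[29][8]=28·3673742549077683082376236224+11616723683566425573507775872=114481515057741551880042390144
row 30: T[30][8]=29·114481515057741551880042390144+354237722035840197377888292864=3674201658710345201899117607040
Read c(30,8) = 3674201658710345201899117607040.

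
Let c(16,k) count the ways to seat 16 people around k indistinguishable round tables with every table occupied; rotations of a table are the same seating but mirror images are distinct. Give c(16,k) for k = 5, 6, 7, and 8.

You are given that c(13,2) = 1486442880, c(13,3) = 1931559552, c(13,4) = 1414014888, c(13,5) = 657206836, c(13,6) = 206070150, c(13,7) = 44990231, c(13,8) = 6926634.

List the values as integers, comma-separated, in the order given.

2706813345600, 1009672107080, 272803210680, 54631129553

i=14: T(14,3)=1486442880+13·1931559552=26596717056 | T(14,4)=1931559552+13·1414014888=20313753096 | T(14,5)=1414014888+13·657206836=9957703756 | T(14,6)=657206836+13·206070150=3336118786 | T(14,7)=206070150+13·44990231=790943153 | T(14,8)=44990231+13·6926634=135036473
i=15: T(15,4)=26596717056+14·20313753096=310989260400 | T(15,5)=20313753096+14·9957703756=159721605680 | T(15,6)=9957703756+14·3336118786=56663366760 | T(15,7)=3336118786+14·790943153=14409322928 | T(15,8)=790943153+14·135036473=2681453775
i=16: T(16,5)=310989260400+15·159721605680=2706813345600 | T(16,6)=159721605680+15·56663366760=1009672107080 | T(16,7)=56663366760+15·14409322928=272803210680 | T(16,8)=14409322928+15·2681453775=54631129553
Read c(16,5) = 2706813345600, c(16,6) = 1009672107080, c(16,7) = 272803210680, c(16,8) = 54631129553.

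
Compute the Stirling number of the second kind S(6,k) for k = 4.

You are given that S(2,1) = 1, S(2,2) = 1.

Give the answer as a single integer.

65

[3] T[3,1]:1*1+0=1 · T[3,2]:2*1+1=3 · T[3,3]:3*0+1=1
[4] T[4,2]:2*3+1=7 · T[4,3]:3*1+3=6 · T[4,4]:4*0+1=1
[5] T[5,3]:3*6+7=25 · T[5,4]:4*1+6=10
[6] T[6,4]:4*10+25=65
Read S(6,4) = 65.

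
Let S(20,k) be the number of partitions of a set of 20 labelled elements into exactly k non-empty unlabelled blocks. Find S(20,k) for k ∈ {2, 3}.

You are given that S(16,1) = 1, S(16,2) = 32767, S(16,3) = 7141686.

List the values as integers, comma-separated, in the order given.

@17  (17,1):1·1+0→1, (17,2):32767·2+1→65535, (17,3):7141686·3+32767→21457825
@18  (18,1):1·1+0→1, (18,2):65535·2+1→131071, (18,3):21457825·3+65535→64439010
@19  (19,1):1·1+0→1, (19,2):131071·2+1→262143, (19,3):64439010·3+131071→193448101
@20  (20,2):262143·2+1→524287, (20,3):193448101·3+262143→580606446
Read S(20,2) = 524287, S(20,3) = 580606446.

524287, 580606446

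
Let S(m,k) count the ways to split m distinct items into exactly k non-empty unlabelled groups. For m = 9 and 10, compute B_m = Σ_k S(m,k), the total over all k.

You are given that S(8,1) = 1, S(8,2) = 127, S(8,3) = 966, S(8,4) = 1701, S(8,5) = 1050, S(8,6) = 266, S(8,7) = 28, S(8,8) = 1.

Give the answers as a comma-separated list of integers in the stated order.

i=9: T(9,1)=0+1·1=1 | T(9,2)=1+2·127=255 | T(9,3)=127+3·966=3025 | T(9,4)=966+4·1701=7770 | T(9,5)=1701+5·1050=6951 | T(9,6)=1050+6·266=2646 | T(9,7)=266+7·28=462 | T(9,8)=28+8·1=36 | T(9,9)=1+9·0=1
i=10: T(10,1)=0+1·1=1 | T(10,2)=1+2·255=511 | T(10,3)=255+3·3025=9330 | T(10,4)=3025+4·7770=34105 | T(10,5)=7770+5·6951=42525 | T(10,6)=6951+6·2646=22827 | T(10,7)=2646+7·462=5880 | T(10,8)=462+8·36=750 | T(10,9)=36+9·1=45 | T(10,10)=1+10·0=1
B_9 = ΣS(9,k) = 1+255+3025+7770+6951+2646+462+36+1 = 21147
B_10 = ΣS(10,k) = 1+511+9330+34105+42525+22827+5880+750+45+1 = 115975

21147, 115975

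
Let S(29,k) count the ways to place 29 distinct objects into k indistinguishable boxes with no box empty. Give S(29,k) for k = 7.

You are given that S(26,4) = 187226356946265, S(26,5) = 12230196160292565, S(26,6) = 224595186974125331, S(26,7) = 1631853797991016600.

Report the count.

588469772213874823272

[27] T[27,5]:5*12230196160292565+187226356946265=61338207158409090 · T[27,6]:6*224595186974125331+12230196160292565=1359801318005044551 · T[27,7]:7*1631853797991016600+224595186974125331=11647571772911241531
[28] T[28,6]:6*1359801318005044551+61338207158409090=8220146115188676396 · T[28,7]:7*11647571772911241531+1359801318005044551=82892803728383735268
[29] T[29,7]:7*82892803728383735268+8220146115188676396=588469772213874823272
Read S(29,7) = 588469772213874823272.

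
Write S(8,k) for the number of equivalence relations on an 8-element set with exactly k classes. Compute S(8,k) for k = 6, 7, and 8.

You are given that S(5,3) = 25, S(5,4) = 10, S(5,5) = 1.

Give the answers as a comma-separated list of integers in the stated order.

266, 28, 1

r6: T_6,4=4×10+25=65; T_6,5=5×1+10=15; T_6,6=6×0+1=1
r7: T_7,5=5×15+65=140; T_7,6=6×1+15=21; T_7,7=7×0+1=1
r8: T_8,6=6×21+140=266; T_8,7=7×1+21=28; T_8,8=8×0+1=1
Read S(8,6) = 266, S(8,7) = 28, S(8,8) = 1.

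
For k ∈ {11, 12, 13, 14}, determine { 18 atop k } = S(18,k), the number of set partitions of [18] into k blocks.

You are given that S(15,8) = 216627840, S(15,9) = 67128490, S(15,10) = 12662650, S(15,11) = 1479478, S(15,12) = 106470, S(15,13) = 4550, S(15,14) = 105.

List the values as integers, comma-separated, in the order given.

row 16: T[16][9]=9·67128490+216627840=820784250  T[16][10]=10·12662650+67128490=193754990  T[16][11]=11·1479478+12662650=28936908  T[16][12]=12·106470+1479478=2757118  T[16][13]=13·4550+106470=165620  T[16][14]=14·105+4550=6020
row 17: T[17][10]=10·193754990+820784250=2758334150  T[17][11]=11·28936908+193754990=512060978  T[17][12]=12·2757118+28936908=62022324  T[17][13]=13·165620+2757118=4910178  T[17][14]=14·6020+165620=249900
row 18: T[18][11]=11·512060978+2758334150=8391004908  T[18][12]=12·62022324+512060978=1256328866  T[18][13]=13·4910178+62022324=125854638  T[18][14]=14·249900+4910178=8408778
Read S(18,11) = 8391004908, S(18,12) = 1256328866, S(18,13) = 125854638, S(18,14) = 8408778.

8391004908, 1256328866, 125854638, 8408778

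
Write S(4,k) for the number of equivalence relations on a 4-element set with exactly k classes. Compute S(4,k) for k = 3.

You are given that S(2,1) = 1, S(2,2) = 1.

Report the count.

6

[3] T[3,2]:2*1+1=3 · T[3,3]:3*0+1=1
[4] T[4,3]:3*1+3=6
Read S(4,3) = 6.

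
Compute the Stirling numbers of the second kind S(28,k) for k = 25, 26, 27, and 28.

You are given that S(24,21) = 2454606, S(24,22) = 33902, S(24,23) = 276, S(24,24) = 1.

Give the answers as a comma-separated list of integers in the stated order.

6654375, 64701, 378, 1

i=25: T(25,22)=2454606+22·33902=3200450 | T(25,23)=33902+23·276=40250 | T(25,24)=276+24·1=300 | T(25,25)=1+25·0=1
i=26: T(26,23)=3200450+23·40250=4126200 | T(26,24)=40250+24·300=47450 | T(26,25)=300+25·1=325 | T(26,26)=1+26·0=1
i=27: T(27,24)=4126200+24·47450=5265000 | T(27,25)=47450+25·325=55575 | T(27,26)=325+26·1=351 | T(27,27)=1+27·0=1
i=28: T(28,25)=5265000+25·55575=6654375 | T(28,26)=55575+26·351=64701 | T(28,27)=351+27·1=378 | T(28,28)=1+28·0=1
Read S(28,25) = 6654375, S(28,26) = 64701, S(28,27) = 378, S(28,28) = 1.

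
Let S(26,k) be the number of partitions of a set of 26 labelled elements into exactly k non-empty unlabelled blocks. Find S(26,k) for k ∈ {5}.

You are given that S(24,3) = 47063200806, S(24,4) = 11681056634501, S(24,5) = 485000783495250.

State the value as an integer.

[25] T[25,4]:4*11681056634501+47063200806=46771289738810 · T[25,5]:5*485000783495250+11681056634501=2436684974110751
[26] T[26,5]:5*2436684974110751+46771289738810=12230196160292565
Read S(26,5) = 12230196160292565.

12230196160292565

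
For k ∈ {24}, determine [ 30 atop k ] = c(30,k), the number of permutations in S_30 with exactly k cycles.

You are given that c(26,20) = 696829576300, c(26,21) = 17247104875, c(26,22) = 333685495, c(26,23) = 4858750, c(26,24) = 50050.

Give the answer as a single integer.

r27: T_27,21=26×17247104875+696829576300=1145254303050; T_27,22=26×333685495+17247104875=25922927745; T_27,23=26×4858750+333685495=460012995; T_27,24=26×50050+4858750=6160050
r28: T_28,22=27×25922927745+1145254303050=1845173352165; T_28,23=27×460012995+25922927745=38343278610; T_28,24=27×6160050+460012995=626334345
r29: T_29,23=28×38343278610+1845173352165=2918785153245; T_29,24=28×626334345+38343278610=55880640270
r30: T_30,24=29×55880640270+2918785153245=4539323721075
Read c(30,24) = 4539323721075.

4539323721075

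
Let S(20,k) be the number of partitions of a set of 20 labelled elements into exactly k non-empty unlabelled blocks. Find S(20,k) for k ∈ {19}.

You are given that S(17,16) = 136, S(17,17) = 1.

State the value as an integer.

190

row 18: T[18][17]=17·1+136=153  T[18][18]=18·0+1=1
row 19: T[19][18]=18·1+153=171  T[19][19]=19·0+1=1
row 20: T[20][19]=19·1+171=190
Read S(20,19) = 190.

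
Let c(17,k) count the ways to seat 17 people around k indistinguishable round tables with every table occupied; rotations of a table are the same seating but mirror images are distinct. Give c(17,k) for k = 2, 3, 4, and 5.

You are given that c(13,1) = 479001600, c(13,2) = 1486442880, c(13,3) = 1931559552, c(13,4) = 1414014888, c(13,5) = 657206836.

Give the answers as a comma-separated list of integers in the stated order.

70734282393600, 102992244837120, 87077748875904, 48366009233424

i=14: T(14,1)=0+13·479001600=6227020800 | T(14,2)=479001600+13·1486442880=19802759040 | T(14,3)=1486442880+13·1931559552=26596717056 | T(14,4)=1931559552+13·1414014888=20313753096 | T(14,5)=1414014888+13·657206836=9957703756
i=15: T(15,1)=0+14·6227020800=87178291200 | T(15,2)=6227020800+14·19802759040=283465647360 | T(15,3)=19802759040+14·26596717056=392156797824 | T(15,4)=26596717056+14·20313753096=310989260400 | T(15,5)=20313753096+14·9957703756=159721605680
i=16: T(16,1)=0+15·87178291200=1307674368000 | T(16,2)=87178291200+15·283465647360=4339163001600 | T(16,3)=283465647360+15·392156797824=6165817614720 | T(16,4)=392156797824+15·310989260400=5056995703824 | T(16,5)=310989260400+15·159721605680=2706813345600
i=17: T(17,2)=1307674368000+16·4339163001600=70734282393600 | T(17,3)=4339163001600+16·6165817614720=102992244837120 | T(17,4)=6165817614720+16·5056995703824=87077748875904 | T(17,5)=5056995703824+16·2706813345600=48366009233424
Read c(17,2) = 70734282393600, c(17,3) = 102992244837120, c(17,4) = 87077748875904, c(17,5) = 48366009233424.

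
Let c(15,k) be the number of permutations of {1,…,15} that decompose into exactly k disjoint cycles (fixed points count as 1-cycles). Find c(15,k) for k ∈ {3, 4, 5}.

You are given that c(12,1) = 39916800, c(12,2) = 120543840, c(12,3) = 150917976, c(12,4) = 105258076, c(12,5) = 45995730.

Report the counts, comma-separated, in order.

@13  (13,1):39916800·12+0→479001600, (13,2):120543840·12+39916800→1486442880, (13,3):150917976·12+120543840→1931559552, (13,4):105258076·12+150917976→1414014888, (13,5):45995730·12+105258076→657206836
@14  (14,2):1486442880·13+479001600→19802759040, (14,3):1931559552·13+1486442880→26596717056, (14,4):1414014888·13+1931559552→20313753096, (14,5):657206836·13+1414014888→9957703756
@15  (15,3):26596717056·14+19802759040→392156797824, (15,4):20313753096·14+26596717056→310989260400, (15,5):9957703756·14+20313753096→159721605680
Read c(15,3) = 392156797824, c(15,4) = 310989260400, c(15,5) = 159721605680.

392156797824, 310989260400, 159721605680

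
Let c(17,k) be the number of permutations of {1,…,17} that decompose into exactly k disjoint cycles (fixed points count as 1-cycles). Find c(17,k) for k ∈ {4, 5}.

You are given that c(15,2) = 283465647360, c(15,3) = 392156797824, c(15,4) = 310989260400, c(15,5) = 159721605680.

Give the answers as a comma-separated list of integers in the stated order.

87077748875904, 48366009233424

@16  (16,3):392156797824·15+283465647360→6165817614720, (16,4):310989260400·15+392156797824→5056995703824, (16,5):159721605680·15+310989260400→2706813345600
@17  (17,4):5056995703824·16+6165817614720→87077748875904, (17,5):2706813345600·16+5056995703824→48366009233424
Read c(17,4) = 87077748875904, c(17,5) = 48366009233424.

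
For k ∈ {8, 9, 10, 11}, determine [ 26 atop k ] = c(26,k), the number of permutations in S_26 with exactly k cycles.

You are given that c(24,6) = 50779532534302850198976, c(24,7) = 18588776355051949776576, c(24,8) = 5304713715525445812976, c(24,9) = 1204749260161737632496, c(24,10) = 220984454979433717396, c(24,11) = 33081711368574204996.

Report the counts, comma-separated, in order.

[25] T[25,7]:24*18588776355051949776576+50779532534302850198976=496910165055549644836800 · T[25,8]:24*5304713715525445812976+18588776355051949776576=145901905527662649288000 · T[25,9]:24*1204749260161737632496+5304713715525445812976=34218695959407148992880 · T[25,10]:24*220984454979433717396+1204749260161737632496=6508376179668146850000 · T[25,11]:24*33081711368574204996+220984454979433717396=1014945527825214637300
[26] T[26,8]:25*145901905527662649288000+496910165055549644836800=4144457803247115877036800 · T[26,9]:25*34218695959407148992880+145901905527662649288000=1001369304512841374110000 · T[26,10]:25*6508376179668146850000+34218695959407148992880=196928100451110820242880 · T[26,11]:25*1014945527825214637300+6508376179668146850000=31882014375298512782500
Read c(26,8) = 4144457803247115877036800, c(26,9) = 1001369304512841374110000, c(26,10) = 196928100451110820242880, c(26,11) = 31882014375298512782500.

4144457803247115877036800, 1001369304512841374110000, 196928100451110820242880, 31882014375298512782500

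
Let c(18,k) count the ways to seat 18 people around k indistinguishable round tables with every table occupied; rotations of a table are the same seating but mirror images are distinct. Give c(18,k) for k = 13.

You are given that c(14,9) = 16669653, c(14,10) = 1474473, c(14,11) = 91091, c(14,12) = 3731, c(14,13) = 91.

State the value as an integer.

299650806

[15] T[15,10]:14*1474473+16669653=37312275 · T[15,11]:14*91091+1474473=2749747 · T[15,12]:14*3731+91091=143325 · T[15,13]:14*91+3731=5005
[16] T[16,11]:15*2749747+37312275=78558480 · T[16,12]:15*143325+2749747=4899622 · T[16,13]:15*5005+143325=218400
[17] T[17,12]:16*4899622+78558480=156952432 · T[17,13]:16*218400+4899622=8394022
[18] T[18,13]:17*8394022+156952432=299650806
Read c(18,13) = 299650806.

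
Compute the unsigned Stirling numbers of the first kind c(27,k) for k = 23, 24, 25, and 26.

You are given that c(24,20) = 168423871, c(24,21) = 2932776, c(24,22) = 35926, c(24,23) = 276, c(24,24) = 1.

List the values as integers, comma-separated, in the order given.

row 25: T[25][21]=24·2932776+168423871=238810495  T[25][22]=24·35926+2932776=3795000  T[25][23]=24·276+35926=42550  T[25][24]=24·1+276=300  T[25][25]=24·0+1=1
row 26: T[26][22]=25·3795000+238810495=333685495  T[26][23]=25·42550+3795000=4858750  T[26][24]=25·300+42550=50050  T[26][25]=25·1+300=325  T[26][26]=25·0+1=1
row 27: T[27][23]=26·4858750+333685495=460012995  T[27][24]=26·50050+4858750=6160050  T[27][25]=26·325+50050=58500  T[27][26]=26·1+325=351
Read c(27,23) = 460012995, c(27,24) = 6160050, c(27,25) = 58500, c(27,26) = 351.

460012995, 6160050, 58500, 351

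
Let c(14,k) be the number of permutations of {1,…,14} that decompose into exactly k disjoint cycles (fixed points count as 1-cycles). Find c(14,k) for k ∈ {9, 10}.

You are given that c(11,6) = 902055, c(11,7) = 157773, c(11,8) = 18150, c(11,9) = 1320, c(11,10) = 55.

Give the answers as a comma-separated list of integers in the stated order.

16669653, 1474473

i=12: T(12,7)=902055+11·157773=2637558 | T(12,8)=157773+11·18150=357423 | T(12,9)=18150+11·1320=32670 | T(12,10)=1320+11·55=1925
i=13: T(13,8)=2637558+12·357423=6926634 | T(13,9)=357423+12·32670=749463 | T(13,10)=32670+12·1925=55770
i=14: T(14,9)=6926634+13·749463=16669653 | T(14,10)=749463+13·55770=1474473
Read c(14,9) = 16669653, c(14,10) = 1474473.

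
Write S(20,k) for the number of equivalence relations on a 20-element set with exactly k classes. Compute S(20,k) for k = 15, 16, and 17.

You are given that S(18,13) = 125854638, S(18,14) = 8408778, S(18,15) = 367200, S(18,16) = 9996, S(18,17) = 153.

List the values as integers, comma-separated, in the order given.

r19: T_19,14=14×8408778+125854638=243577530; T_19,15=15×367200+8408778=13916778; T_19,16=16×9996+367200=527136; T_19,17=17×153+9996=12597
r20: T_20,15=15×13916778+243577530=452329200; T_20,16=16×527136+13916778=22350954; T_20,17=17×12597+527136=741285
Read S(20,15) = 452329200, S(20,16) = 22350954, S(20,17) = 741285.

452329200, 22350954, 741285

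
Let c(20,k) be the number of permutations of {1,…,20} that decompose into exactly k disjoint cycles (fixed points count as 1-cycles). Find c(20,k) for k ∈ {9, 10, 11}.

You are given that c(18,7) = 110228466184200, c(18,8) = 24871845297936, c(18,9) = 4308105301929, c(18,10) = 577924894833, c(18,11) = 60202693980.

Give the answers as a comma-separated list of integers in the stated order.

2503858755467550, 381922055502195, 46280647751910

i=19: T(19,8)=110228466184200+18·24871845297936=557921681547048 | T(19,9)=24871845297936+18·4308105301929=102417740732658 | T(19,10)=4308105301929+18·577924894833=14710753408923 | T(19,11)=577924894833+18·60202693980=1661573386473
i=20: T(20,9)=557921681547048+19·102417740732658=2503858755467550 | T(20,10)=102417740732658+19·14710753408923=381922055502195 | T(20,11)=14710753408923+19·1661573386473=46280647751910
Read c(20,9) = 2503858755467550, c(20,10) = 381922055502195, c(20,11) = 46280647751910.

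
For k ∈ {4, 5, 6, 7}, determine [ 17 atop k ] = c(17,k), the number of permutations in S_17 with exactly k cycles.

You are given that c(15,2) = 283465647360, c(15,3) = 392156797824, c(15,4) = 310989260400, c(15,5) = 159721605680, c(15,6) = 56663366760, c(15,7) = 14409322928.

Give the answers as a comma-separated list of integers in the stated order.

87077748875904, 48366009233424, 18861567058880, 5374523477960

[16] T[16,3]:15*392156797824+283465647360=6165817614720 · T[16,4]:15*310989260400+392156797824=5056995703824 · T[16,5]:15*159721605680+310989260400=2706813345600 · T[16,6]:15*56663366760+159721605680=1009672107080 · T[16,7]:15*14409322928+56663366760=272803210680
[17] T[17,4]:16*5056995703824+6165817614720=87077748875904 · T[17,5]:16*2706813345600+5056995703824=48366009233424 · T[17,6]:16*1009672107080+2706813345600=18861567058880 · T[17,7]:16*272803210680+1009672107080=5374523477960
Read c(17,4) = 87077748875904, c(17,5) = 48366009233424, c(17,6) = 18861567058880, c(17,7) = 5374523477960.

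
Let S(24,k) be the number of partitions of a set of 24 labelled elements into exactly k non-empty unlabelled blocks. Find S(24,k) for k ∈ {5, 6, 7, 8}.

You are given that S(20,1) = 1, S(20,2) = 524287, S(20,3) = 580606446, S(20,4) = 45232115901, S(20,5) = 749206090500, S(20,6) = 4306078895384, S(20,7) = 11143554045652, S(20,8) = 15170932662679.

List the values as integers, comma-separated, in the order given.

485000783495250, 6090236036084530, 31677463851804540, 82318282158320505

row 21: T[21][2]=2·524287+1=1048575  T[21][3]=3·580606446+524287=1742343625  T[21][4]=4·45232115901+580606446=181509070050  T[21][5]=5·749206090500+45232115901=3791262568401  T[21][6]=6·4306078895384+749206090500=26585679462804  T[21][7]=7·11143554045652+4306078895384=82310957214948  T[21][8]=8·15170932662679+11143554045652=132511015347084
row 22: T[22][3]=3·1742343625+1048575=5228079450  T[22][4]=4·181509070050+1742343625=727778623825  T[22][5]=5·3791262568401+181509070050=19137821912055  T[22][6]=6·26585679462804+3791262568401=163305339345225  T[22][7]=7·82310957214948+26585679462804=602762379967440  T[22][8]=8·132511015347084+82310957214948=1142399079991620
row 23: T[23][4]=4·727778623825+5228079450=2916342574750  T[23][5]=5·19137821912055+727778623825=96416888184100  T[23][6]=6·163305339345225+19137821912055=998969857983405  T[23][7]=7·602762379967440+163305339345225=4382641999117305  T[23][8]=8·1142399079991620+602762379967440=9741955019900400
row 24: T[24][5]=5·96416888184100+2916342574750=485000783495250  T[24][6]=6·998969857983405+96416888184100=6090236036084530  T[24][7]=7·4382641999117305+998969857983405=31677463851804540  T[24][8]=8·9741955019900400+4382641999117305=82318282158320505
Read S(24,5) = 485000783495250, S(24,6) = 6090236036084530, S(24,7) = 31677463851804540, S(24,8) = 82318282158320505.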